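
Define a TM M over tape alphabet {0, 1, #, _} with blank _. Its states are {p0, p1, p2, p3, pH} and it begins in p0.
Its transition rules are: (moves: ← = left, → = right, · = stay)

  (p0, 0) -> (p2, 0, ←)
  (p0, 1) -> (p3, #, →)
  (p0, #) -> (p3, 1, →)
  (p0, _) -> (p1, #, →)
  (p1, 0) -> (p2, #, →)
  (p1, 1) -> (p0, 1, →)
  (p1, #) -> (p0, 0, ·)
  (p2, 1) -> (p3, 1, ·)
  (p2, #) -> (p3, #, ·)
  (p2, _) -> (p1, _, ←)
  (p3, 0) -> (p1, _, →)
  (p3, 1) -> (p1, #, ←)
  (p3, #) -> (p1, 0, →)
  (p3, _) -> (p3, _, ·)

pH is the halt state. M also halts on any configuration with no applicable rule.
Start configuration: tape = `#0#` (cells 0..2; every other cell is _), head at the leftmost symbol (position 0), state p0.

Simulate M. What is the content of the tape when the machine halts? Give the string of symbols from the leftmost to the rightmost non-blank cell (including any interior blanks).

100

p0 | [#]0#_   read # → write 1, move →, go to p3
p3 | 1[0]#_   read 0 → write _, move →, go to p1
p1 | 1_[#]_   read # → write 0, move ·, go to p0
p0 | 1_[0]_   read 0 → write 0, move ←, go to p2
p2 | 1[_]0_   read _ → write _, move ←, go to p1
p1 | [1]_0_   read 1 → write 1, move →, go to p0
p0 | 1[_]0_   read _ → write #, move →, go to p1
p1 | 1#[0]_   read 0 → write #, move →, go to p2
p2 | 1##[_]   read _ → write _, move ←, go to p1
p1 | 1#[#]_   read # → write 0, move ·, go to p0
p0 | 1#[0]_   read 0 → write 0, move ←, go to p2
p2 | 1[#]0_   read # → write #, move ·, go to p3
p3 | 1[#]0_   read # → write 0, move →, go to p1
p1 | 10[0]_   read 0 → write #, move →, go to p2
p2 | 10#[_]   read _ → write _, move ←, go to p1
p1 | 10[#]_   read # → write 0, move ·, go to p0
p0 | 10[0]_   read 0 → write 0, move ←, go to p2
p2 | 1[0]0_
The non-blank tape span at halt is 100.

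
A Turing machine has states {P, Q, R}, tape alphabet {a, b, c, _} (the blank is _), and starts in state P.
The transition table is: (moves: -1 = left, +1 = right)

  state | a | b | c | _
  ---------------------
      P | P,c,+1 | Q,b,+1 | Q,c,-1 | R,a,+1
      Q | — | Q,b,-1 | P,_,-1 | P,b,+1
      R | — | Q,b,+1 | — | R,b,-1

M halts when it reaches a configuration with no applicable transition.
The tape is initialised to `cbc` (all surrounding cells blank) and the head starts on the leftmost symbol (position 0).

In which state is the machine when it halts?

R

state=P head=0 tape=__[c]bc__   (P,c)→(Q,c,-1)
state=Q head=-1 tape=_[_]cbc__   (Q,_)→(P,b,+1)
state=P head=0 tape=_b[c]bc__   (P,c)→(Q,c,-1)
state=Q head=-1 tape=_[b]cbc__   (Q,b)→(Q,b,-1)
state=Q head=-2 tape=[_]bcbc__   (Q,_)→(P,b,+1)
state=P head=-1 tape=b[b]cbc__   (P,b)→(Q,b,+1)
state=Q head=0 tape=bb[c]bc__   (Q,c)→(P,_,-1)
state=P head=-1 tape=b[b]_bc__   (P,b)→(Q,b,+1)
state=Q head=0 tape=bb[_]bc__   (Q,_)→(P,b,+1)
state=P head=1 tape=bbb[b]c__   (P,b)→(Q,b,+1)
state=Q head=2 tape=bbbb[c]__   (Q,c)→(P,_,-1)
state=P head=1 tape=bbb[b]___   (P,b)→(Q,b,+1)
state=Q head=2 tape=bbbb[_]__   (Q,_)→(P,b,+1)
state=P head=3 tape=bbbbb[_]_   (P,_)→(R,a,+1)
state=R head=4 tape=bbbbba[_]   (R,_)→(R,b,-1)
state=R head=3 tape=bbbbb[a]b
No transition is defined for (R, a); M halts in state R.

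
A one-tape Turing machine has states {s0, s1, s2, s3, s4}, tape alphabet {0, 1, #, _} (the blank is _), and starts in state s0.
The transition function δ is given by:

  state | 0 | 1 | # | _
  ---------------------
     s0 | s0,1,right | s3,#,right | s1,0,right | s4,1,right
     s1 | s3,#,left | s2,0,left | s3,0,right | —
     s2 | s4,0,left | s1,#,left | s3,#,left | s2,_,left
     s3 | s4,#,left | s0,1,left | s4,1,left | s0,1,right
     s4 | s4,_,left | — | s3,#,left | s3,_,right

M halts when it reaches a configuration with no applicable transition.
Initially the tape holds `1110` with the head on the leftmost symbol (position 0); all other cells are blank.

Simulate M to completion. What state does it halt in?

state=s0 head=0 tape=_[1]110   (s0,1)→(s3,#,right)
state=s3 head=1 tape=_#[1]10   (s3,1)→(s0,1,left)
state=s0 head=0 tape=_[#]110   (s0,#)→(s1,0,right)
state=s1 head=1 tape=_0[1]10   (s1,1)→(s2,0,left)
state=s2 head=0 tape=_[0]010   (s2,0)→(s4,0,left)
state=s4 head=-1 tape=[_]0010   (s4,_)→(s3,_,right)
state=s3 head=0 tape=_[0]010   (s3,0)→(s4,#,left)
state=s4 head=-1 tape=[_]#010   (s4,_)→(s3,_,right)
state=s3 head=0 tape=_[#]010   (s3,#)→(s4,1,left)
state=s4 head=-1 tape=[_]1010   (s4,_)→(s3,_,right)
state=s3 head=0 tape=_[1]010   (s3,1)→(s0,1,left)
state=s0 head=-1 tape=[_]1010   (s0,_)→(s4,1,right)
state=s4 head=0 tape=1[1]010
No transition is defined for (s4, 1); M halts in state s4.

s4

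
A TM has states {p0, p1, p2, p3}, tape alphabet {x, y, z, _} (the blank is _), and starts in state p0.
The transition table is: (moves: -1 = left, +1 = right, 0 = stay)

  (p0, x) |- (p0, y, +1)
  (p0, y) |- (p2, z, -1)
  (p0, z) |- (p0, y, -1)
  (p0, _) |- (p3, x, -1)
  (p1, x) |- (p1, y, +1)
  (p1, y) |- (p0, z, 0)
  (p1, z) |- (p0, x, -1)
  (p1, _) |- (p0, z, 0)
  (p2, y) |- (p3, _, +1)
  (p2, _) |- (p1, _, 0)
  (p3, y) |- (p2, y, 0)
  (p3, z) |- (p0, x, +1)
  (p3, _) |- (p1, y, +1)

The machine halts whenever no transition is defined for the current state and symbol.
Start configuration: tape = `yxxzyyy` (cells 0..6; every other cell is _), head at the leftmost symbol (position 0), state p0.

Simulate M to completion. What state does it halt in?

p2

p0 | ___[y]xxzyyy   read y → write z, move -1, go to p2
p2 | __[_]zxxzyyy   read _ → write _, move 0, go to p1
p1 | __[_]zxxzyyy   read _ → write z, move 0, go to p0
p0 | __[z]zxxzyyy   read z → write y, move -1, go to p0
p0 | _[_]yzxxzyyy   read _ → write x, move -1, go to p3
p3 | [_]xyzxxzyyy   read _ → write y, move +1, go to p1
p1 | y[x]yzxxzyyy   read x → write y, move +1, go to p1
p1 | yy[y]zxxzyyy   read y → write z, move 0, go to p0
p0 | yy[z]zxxzyyy   read z → write y, move -1, go to p0
p0 | y[y]yzxxzyyy   read y → write z, move -1, go to p2
p2 | [y]zyzxxzyyy   read y → write _, move +1, go to p3
p3 | _[z]yzxxzyyy   read z → write x, move +1, go to p0
p0 | _x[y]zxxzyyy   read y → write z, move -1, go to p2
p2 | _[x]zzxxzyyy
No transition is defined for (p2, x); M halts in state p2.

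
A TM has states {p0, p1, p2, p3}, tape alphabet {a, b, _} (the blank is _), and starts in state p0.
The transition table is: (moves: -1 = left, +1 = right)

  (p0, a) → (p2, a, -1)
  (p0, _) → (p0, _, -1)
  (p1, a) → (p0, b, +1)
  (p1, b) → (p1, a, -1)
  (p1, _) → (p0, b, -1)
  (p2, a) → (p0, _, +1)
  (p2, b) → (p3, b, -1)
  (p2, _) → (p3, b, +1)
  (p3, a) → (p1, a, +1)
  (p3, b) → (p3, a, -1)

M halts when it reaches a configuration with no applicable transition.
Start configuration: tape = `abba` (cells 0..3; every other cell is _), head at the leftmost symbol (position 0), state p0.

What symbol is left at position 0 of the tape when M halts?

b

state=p0 head=0 tape=__[a]bba   (p0,a)→(p2,a,-1)
state=p2 head=-1 tape=_[_]abba   (p2,_)→(p3,b,+1)
state=p3 head=0 tape=_b[a]bba   (p3,a)→(p1,a,+1)
state=p1 head=1 tape=_ba[b]ba   (p1,b)→(p1,a,-1)
state=p1 head=0 tape=_b[a]aba   (p1,a)→(p0,b,+1)
state=p0 head=1 tape=_bb[a]ba   (p0,a)→(p2,a,-1)
state=p2 head=0 tape=_b[b]aba   (p2,b)→(p3,b,-1)
state=p3 head=-1 tape=_[b]baba   (p3,b)→(p3,a,-1)
state=p3 head=-2 tape=[_]ababa
Cell 0 holds b when M halts.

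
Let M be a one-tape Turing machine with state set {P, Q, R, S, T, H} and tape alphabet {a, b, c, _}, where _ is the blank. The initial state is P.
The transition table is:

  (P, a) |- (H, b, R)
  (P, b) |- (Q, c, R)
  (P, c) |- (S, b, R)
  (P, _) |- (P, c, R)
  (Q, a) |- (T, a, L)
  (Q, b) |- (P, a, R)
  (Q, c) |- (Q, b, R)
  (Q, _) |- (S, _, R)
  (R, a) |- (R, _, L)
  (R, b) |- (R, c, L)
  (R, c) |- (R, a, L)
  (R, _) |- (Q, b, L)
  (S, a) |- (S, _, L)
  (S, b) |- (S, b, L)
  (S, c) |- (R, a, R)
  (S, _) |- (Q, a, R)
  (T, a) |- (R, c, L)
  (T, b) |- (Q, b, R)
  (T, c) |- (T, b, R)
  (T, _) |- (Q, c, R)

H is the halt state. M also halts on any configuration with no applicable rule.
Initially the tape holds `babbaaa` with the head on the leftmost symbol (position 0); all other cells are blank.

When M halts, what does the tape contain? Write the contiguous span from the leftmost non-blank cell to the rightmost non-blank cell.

state=P head=0 tape=____[b]abbaaa   (P,b)→(Q,c,R)
state=Q head=1 tape=____c[a]bbaaa   (Q,a)→(T,a,L)
state=T head=0 tape=____[c]abbaaa   (T,c)→(T,b,R)
state=T head=1 tape=____b[a]bbaaa   (T,a)→(R,c,L)
state=R head=0 tape=____[b]cbbaaa   (R,b)→(R,c,L)
state=R head=-1 tape=___[_]ccbbaaa   (R,_)→(Q,b,L)
state=Q head=-2 tape=__[_]bccbbaaa   (Q,_)→(S,_,R)
state=S head=-1 tape=___[b]ccbbaaa   (S,b)→(S,b,L)
state=S head=-2 tape=__[_]bccbbaaa   (S,_)→(Q,a,R)
state=Q head=-1 tape=__a[b]ccbbaaa   (Q,b)→(P,a,R)
state=P head=0 tape=__aa[c]cbbaaa   (P,c)→(S,b,R)
state=S head=1 tape=__aab[c]bbaaa   (S,c)→(R,a,R)
state=R head=2 tape=__aaba[b]baaa   (R,b)→(R,c,L)
state=R head=1 tape=__aab[a]cbaaa   (R,a)→(R,_,L)
state=R head=0 tape=__aa[b]_cbaaa   (R,b)→(R,c,L)
state=R head=-1 tape=__a[a]c_cbaaa   (R,a)→(R,_,L)
state=R head=-2 tape=__[a]_c_cbaaa   (R,a)→(R,_,L)
state=R head=-3 tape=_[_]__c_cbaaa   (R,_)→(Q,b,L)
state=Q head=-4 tape=[_]b__c_cbaaa   (Q,_)→(S,_,R)
state=S head=-3 tape=_[b]__c_cbaaa   (S,b)→(S,b,L)
state=S head=-4 tape=[_]b__c_cbaaa   (S,_)→(Q,a,R)
state=Q head=-3 tape=a[b]__c_cbaaa   (Q,b)→(P,a,R)
state=P head=-2 tape=aa[_]_c_cbaaa   (P,_)→(P,c,R)
state=P head=-1 tape=aac[_]c_cbaaa   (P,_)→(P,c,R)
state=P head=0 tape=aacc[c]_cbaaa   (P,c)→(S,b,R)
state=S head=1 tape=aaccb[_]cbaaa   (S,_)→(Q,a,R)
state=Q head=2 tape=aaccba[c]baaa   (Q,c)→(Q,b,R)
state=Q head=3 tape=aaccbab[b]aaa   (Q,b)→(P,a,R)
state=P head=4 tape=aaccbaba[a]aa   (P,a)→(H,b,R)
state=H head=5 tape=aaccbabab[a]a
The non-blank tape span at halt is aaccbababaa.

aaccbababaa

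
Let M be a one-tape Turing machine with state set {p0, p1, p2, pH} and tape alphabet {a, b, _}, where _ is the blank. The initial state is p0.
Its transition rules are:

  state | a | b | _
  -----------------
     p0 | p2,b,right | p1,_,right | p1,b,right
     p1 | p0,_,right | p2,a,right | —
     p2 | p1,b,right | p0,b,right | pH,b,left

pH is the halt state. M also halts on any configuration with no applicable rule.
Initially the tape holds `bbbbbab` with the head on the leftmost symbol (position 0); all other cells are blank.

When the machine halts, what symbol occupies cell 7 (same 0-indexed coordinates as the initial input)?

state=p0 head=0 tape=[b]bbbbab_   (p0,b)→(p1,_,right)
state=p1 head=1 tape=_[b]bbbab_   (p1,b)→(p2,a,right)
state=p2 head=2 tape=_a[b]bbab_   (p2,b)→(p0,b,right)
state=p0 head=3 tape=_ab[b]bab_   (p0,b)→(p1,_,right)
state=p1 head=4 tape=_ab_[b]ab_   (p1,b)→(p2,a,right)
state=p2 head=5 tape=_ab_a[a]b_   (p2,a)→(p1,b,right)
state=p1 head=6 tape=_ab_ab[b]_   (p1,b)→(p2,a,right)
state=p2 head=7 tape=_ab_aba[_]   (p2,_)→(pH,b,left)
state=pH head=6 tape=_ab_ab[a]b
Cell 7 holds b when M halts.

b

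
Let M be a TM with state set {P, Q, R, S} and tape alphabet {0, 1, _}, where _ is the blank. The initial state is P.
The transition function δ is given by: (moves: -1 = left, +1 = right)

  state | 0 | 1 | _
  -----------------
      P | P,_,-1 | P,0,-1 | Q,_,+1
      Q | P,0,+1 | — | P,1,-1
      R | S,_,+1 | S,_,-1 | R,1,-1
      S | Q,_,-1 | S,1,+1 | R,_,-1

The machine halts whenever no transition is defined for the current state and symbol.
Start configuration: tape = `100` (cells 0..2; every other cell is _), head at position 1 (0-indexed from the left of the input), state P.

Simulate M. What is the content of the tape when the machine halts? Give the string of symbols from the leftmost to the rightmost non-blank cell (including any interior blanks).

0_0_1

P | _1[0]0__   read 0 → write _, move -1, go to P
P | _[1]_0__   read 1 → write 0, move -1, go to P
P | [_]0_0__   read _ → write _, move +1, go to Q
Q | _[0]_0__   read 0 → write 0, move +1, go to P
P | _0[_]0__   read _ → write _, move +1, go to Q
Q | _0_[0]__   read 0 → write 0, move +1, go to P
P | _0_0[_]_   read _ → write _, move +1, go to Q
Q | _0_0_[_]   read _ → write 1, move -1, go to P
P | _0_0[_]1   read _ → write _, move +1, go to Q
Q | _0_0_[1]
The non-blank tape span at halt is 0_0_1.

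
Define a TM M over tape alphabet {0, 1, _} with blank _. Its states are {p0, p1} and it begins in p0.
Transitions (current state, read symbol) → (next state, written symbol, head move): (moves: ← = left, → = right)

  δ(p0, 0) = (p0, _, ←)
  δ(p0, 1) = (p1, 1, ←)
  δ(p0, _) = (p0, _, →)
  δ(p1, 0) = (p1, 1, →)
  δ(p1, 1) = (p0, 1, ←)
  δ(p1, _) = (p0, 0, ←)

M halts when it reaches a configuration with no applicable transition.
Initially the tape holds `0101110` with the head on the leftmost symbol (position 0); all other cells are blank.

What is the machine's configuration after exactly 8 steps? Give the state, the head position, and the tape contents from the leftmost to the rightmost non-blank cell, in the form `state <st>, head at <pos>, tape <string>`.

p0 | _[0]101110   read 0 → write _, move ←, go to p0
p0 | [_]_101110   read _ → write _, move →, go to p0
p0 | _[_]101110   read _ → write _, move →, go to p0
p0 | __[1]01110   read 1 → write 1, move ←, go to p1
p1 | _[_]101110   read _ → write 0, move ←, go to p0
p0 | [_]0101110   read _ → write _, move →, go to p0
p0 | _[0]101110   read 0 → write _, move ←, go to p0
p0 | [_]_101110   read _ → write _, move →, go to p0
p0 | _[_]101110
After 8 steps: state p0, head at 0, tape 101110.

state p0, head at 0, tape 101110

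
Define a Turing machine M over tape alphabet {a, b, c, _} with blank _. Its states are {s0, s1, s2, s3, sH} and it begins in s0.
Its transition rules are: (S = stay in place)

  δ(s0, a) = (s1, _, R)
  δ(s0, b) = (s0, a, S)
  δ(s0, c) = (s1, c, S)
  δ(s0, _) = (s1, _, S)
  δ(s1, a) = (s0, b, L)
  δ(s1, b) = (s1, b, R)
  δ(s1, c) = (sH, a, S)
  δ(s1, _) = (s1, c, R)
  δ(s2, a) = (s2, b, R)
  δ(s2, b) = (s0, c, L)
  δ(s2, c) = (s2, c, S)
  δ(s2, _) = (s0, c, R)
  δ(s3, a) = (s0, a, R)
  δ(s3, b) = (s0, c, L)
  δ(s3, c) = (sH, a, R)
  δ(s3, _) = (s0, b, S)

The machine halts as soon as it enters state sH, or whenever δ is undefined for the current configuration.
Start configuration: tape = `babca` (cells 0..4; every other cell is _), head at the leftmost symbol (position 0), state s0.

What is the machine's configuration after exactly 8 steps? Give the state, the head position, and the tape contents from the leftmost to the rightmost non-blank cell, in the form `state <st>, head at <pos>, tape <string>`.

state=s0 head=0 tape=[b]abca   (s0,b)→(s0,a,S)
state=s0 head=0 tape=[a]abca   (s0,a)→(s1,_,R)
state=s1 head=1 tape=_[a]bca   (s1,a)→(s0,b,L)
state=s0 head=0 tape=[_]bbca   (s0,_)→(s1,_,S)
state=s1 head=0 tape=[_]bbca   (s1,_)→(s1,c,R)
state=s1 head=1 tape=c[b]bca   (s1,b)→(s1,b,R)
state=s1 head=2 tape=cb[b]ca   (s1,b)→(s1,b,R)
state=s1 head=3 tape=cbb[c]a   (s1,c)→(sH,a,S)
state=sH head=3 tape=cbb[a]a
After 8 steps: state sH, head at 3, tape cbbaa.

state sH, head at 3, tape cbbaa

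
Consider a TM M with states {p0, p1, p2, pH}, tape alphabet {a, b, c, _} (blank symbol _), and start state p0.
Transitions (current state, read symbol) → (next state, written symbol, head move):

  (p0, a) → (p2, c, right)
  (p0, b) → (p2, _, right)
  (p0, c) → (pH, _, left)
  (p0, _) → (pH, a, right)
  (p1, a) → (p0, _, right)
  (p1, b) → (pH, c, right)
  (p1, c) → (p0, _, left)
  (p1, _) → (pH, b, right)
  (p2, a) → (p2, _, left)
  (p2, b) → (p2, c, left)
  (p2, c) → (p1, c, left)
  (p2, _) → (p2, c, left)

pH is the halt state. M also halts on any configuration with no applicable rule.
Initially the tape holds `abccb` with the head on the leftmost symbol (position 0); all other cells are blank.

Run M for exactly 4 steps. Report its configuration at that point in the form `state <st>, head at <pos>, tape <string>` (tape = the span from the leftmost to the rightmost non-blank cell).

p0 | _[a]bccb   read a → write c, move right, go to p2
p2 | _c[b]ccb   read b → write c, move left, go to p2
p2 | _[c]cccb   read c → write c, move left, go to p1
p1 | [_]ccccb   read _ → write b, move right, go to pH
pH | b[c]cccb
After 4 steps: state pH, head at 0, tape bccccb.

state pH, head at 0, tape bccccb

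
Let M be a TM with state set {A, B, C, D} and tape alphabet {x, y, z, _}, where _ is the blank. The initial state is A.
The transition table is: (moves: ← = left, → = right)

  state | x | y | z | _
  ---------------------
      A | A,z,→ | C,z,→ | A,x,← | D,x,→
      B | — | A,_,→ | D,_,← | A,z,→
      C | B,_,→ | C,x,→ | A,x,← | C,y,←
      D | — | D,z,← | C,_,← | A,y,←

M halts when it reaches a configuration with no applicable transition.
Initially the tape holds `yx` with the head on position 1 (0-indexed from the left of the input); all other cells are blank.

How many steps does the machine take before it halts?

A | y[x]___   read x → write z, move →, go to A
A | yz[_]__   read _ → write x, move →, go to D
D | yzx[_]_   read _ → write y, move ←, go to A
A | yz[x]y_   read x → write z, move →, go to A
A | yzz[y]_   read y → write z, move →, go to C
C | yzzz[_]   read _ → write y, move ←, go to C
C | yzz[z]y   read z → write x, move ←, go to A
A | yz[z]xy   read z → write x, move ←, go to A
A | y[z]xxy   read z → write x, move ←, go to A
A | [y]xxxy   read y → write z, move →, go to C
C | z[x]xxy   read x → write _, move →, go to B
B | z_[x]xy
M halts after 11 transitions.

11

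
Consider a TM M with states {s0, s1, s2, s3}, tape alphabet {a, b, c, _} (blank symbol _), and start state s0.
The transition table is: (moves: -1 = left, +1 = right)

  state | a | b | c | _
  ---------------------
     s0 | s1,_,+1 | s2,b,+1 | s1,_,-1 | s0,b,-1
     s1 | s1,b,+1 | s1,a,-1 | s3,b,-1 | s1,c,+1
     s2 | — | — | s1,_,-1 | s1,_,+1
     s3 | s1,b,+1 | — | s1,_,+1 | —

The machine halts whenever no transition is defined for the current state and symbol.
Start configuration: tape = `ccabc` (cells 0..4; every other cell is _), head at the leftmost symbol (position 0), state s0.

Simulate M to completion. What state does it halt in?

s3

s0 | _[c]cabc   read c → write _, move -1, go to s1
s1 | [_]_cabc   read _ → write c, move +1, go to s1
s1 | c[_]cabc   read _ → write c, move +1, go to s1
s1 | cc[c]abc   read c → write b, move -1, go to s3
s3 | c[c]babc   read c → write _, move +1, go to s1
s1 | c_[b]abc   read b → write a, move -1, go to s1
s1 | c[_]aabc   read _ → write c, move +1, go to s1
s1 | cc[a]abc   read a → write b, move +1, go to s1
s1 | ccb[a]bc   read a → write b, move +1, go to s1
s1 | ccbb[b]c   read b → write a, move -1, go to s1
s1 | ccb[b]ac   read b → write a, move -1, go to s1
s1 | cc[b]aac   read b → write a, move -1, go to s1
s1 | c[c]aaac   read c → write b, move -1, go to s3
s3 | [c]baaac   read c → write _, move +1, go to s1
s1 | _[b]aaac   read b → write a, move -1, go to s1
s1 | [_]aaaac   read _ → write c, move +1, go to s1
s1 | c[a]aaac   read a → write b, move +1, go to s1
s1 | cb[a]aac   read a → write b, move +1, go to s1
s1 | cbb[a]ac   read a → write b, move +1, go to s1
s1 | cbbb[a]c   read a → write b, move +1, go to s1
s1 | cbbbb[c]   read c → write b, move -1, go to s3
s3 | cbbb[b]b
No transition is defined for (s3, b); M halts in state s3.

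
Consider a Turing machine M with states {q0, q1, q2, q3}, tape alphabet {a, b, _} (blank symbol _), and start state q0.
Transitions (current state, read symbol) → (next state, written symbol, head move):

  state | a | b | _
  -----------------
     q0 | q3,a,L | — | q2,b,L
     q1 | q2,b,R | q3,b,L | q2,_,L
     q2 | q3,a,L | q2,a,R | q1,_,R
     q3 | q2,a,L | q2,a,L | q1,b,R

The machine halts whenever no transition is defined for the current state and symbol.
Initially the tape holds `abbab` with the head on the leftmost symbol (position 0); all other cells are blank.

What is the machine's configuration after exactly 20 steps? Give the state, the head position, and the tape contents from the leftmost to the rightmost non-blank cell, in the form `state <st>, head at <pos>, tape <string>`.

state q2, head at -2, tape aaaaab

q0 | __[a]bbab   read a → write a, move L, go to q3
q3 | _[_]abbab   read _ → write b, move R, go to q1
q1 | _b[a]bbab   read a → write b, move R, go to q2
q2 | _bb[b]bab   read b → write a, move R, go to q2
q2 | _bba[b]ab   read b → write a, move R, go to q2
q2 | _bbaa[a]b   read a → write a, move L, go to q3
q3 | _bba[a]ab   read a → write a, move L, go to q2
q2 | _bb[a]aab   read a → write a, move L, go to q3
q3 | _b[b]aaab   read b → write a, move L, go to q2
q2 | _[b]aaaab   read b → write a, move R, go to q2
q2 | _a[a]aaab   read a → write a, move L, go to q3
q3 | _[a]aaaab   read a → write a, move L, go to q2
q2 | [_]aaaaab   read _ → write _, move R, go to q1
q1 | _[a]aaaab   read a → write b, move R, go to q2
q2 | _b[a]aaab   read a → write a, move L, go to q3
q3 | _[b]aaaab   read b → write a, move L, go to q2
q2 | [_]aaaaab   read _ → write _, move R, go to q1
q1 | _[a]aaaab   read a → write b, move R, go to q2
q2 | _b[a]aaab   read a → write a, move L, go to q3
q3 | _[b]aaaab   read b → write a, move L, go to q2
q2 | [_]aaaaab
After 20 steps: state q2, head at -2, tape aaaaab.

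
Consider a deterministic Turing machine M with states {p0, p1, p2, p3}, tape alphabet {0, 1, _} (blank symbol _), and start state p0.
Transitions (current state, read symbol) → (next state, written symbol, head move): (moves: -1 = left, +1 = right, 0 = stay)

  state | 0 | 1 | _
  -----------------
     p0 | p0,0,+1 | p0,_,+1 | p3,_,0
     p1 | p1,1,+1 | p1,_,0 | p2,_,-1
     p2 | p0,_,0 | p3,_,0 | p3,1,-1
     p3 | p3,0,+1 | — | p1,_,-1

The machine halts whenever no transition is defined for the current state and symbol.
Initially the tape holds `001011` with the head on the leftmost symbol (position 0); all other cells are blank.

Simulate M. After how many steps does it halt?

11

p0 | [0]01011_   read 0 → write 0, move +1, go to p0
p0 | 0[0]1011_   read 0 → write 0, move +1, go to p0
p0 | 00[1]011_   read 1 → write _, move +1, go to p0
p0 | 00_[0]11_   read 0 → write 0, move +1, go to p0
p0 | 00_0[1]1_   read 1 → write _, move +1, go to p0
p0 | 00_0_[1]_   read 1 → write _, move +1, go to p0
p0 | 00_0__[_]   read _ → write _, move 0, go to p3
p3 | 00_0__[_]   read _ → write _, move -1, go to p1
p1 | 00_0_[_]_   read _ → write _, move -1, go to p2
p2 | 00_0[_]__   read _ → write 1, move -1, go to p3
p3 | 00_[0]1__   read 0 → write 0, move +1, go to p3
p3 | 00_0[1]__
M halts after 11 transitions.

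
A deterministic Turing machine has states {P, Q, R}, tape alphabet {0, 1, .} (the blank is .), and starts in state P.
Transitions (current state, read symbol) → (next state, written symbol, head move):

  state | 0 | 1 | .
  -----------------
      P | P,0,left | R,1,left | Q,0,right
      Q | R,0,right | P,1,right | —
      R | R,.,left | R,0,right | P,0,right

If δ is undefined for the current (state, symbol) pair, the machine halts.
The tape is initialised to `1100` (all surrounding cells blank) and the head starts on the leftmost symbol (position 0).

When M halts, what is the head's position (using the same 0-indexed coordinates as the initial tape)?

state=P head=0 tape=...[1]100   (P,1)→(R,1,left)
state=R head=-1 tape=..[.]1100   (R,.)→(P,0,right)
state=P head=0 tape=..0[1]100   (P,1)→(R,1,left)
state=R head=-1 tape=..[0]1100   (R,0)→(R,.,left)
state=R head=-2 tape=.[.].1100   (R,.)→(P,0,right)
state=P head=-1 tape=.0[.]1100   (P,.)→(Q,0,right)
state=Q head=0 tape=.00[1]100   (Q,1)→(P,1,right)
state=P head=1 tape=.001[1]00   (P,1)→(R,1,left)
state=R head=0 tape=.00[1]100   (R,1)→(R,0,right)
state=R head=1 tape=.000[1]00   (R,1)→(R,0,right)
state=R head=2 tape=.0000[0]0   (R,0)→(R,.,left)
state=R head=1 tape=.000[0].0   (R,0)→(R,.,left)
state=R head=0 tape=.00[0]..0   (R,0)→(R,.,left)
state=R head=-1 tape=.0[0]...0   (R,0)→(R,.,left)
state=R head=-2 tape=.[0]....0   (R,0)→(R,.,left)
state=R head=-3 tape=[.].....0   (R,.)→(P,0,right)
state=P head=-2 tape=0[.]....0   (P,.)→(Q,0,right)
state=Q head=-1 tape=00[.]...0
At halt the head is at cell -1.

-1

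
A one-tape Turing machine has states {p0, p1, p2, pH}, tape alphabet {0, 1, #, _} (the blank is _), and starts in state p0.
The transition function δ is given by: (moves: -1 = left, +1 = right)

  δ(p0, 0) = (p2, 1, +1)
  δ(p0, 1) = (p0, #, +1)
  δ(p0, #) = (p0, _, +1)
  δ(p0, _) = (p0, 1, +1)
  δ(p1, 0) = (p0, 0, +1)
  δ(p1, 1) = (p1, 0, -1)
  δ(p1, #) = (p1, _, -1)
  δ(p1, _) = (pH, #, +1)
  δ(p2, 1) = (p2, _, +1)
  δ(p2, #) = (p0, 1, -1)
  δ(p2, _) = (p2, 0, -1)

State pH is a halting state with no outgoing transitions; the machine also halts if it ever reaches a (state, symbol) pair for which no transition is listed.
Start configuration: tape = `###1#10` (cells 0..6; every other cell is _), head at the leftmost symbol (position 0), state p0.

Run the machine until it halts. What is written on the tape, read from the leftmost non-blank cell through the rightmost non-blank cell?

#_#_0

p0 | [#]##1#10_   read # → write _, move +1, go to p0
p0 | _[#]#1#10_   read # → write _, move +1, go to p0
p0 | __[#]1#10_   read # → write _, move +1, go to p0
p0 | ___[1]#10_   read 1 → write #, move +1, go to p0
p0 | ___#[#]10_   read # → write _, move +1, go to p0
p0 | ___#_[1]0_   read 1 → write #, move +1, go to p0
p0 | ___#_#[0]_   read 0 → write 1, move +1, go to p2
p2 | ___#_#1[_]   read _ → write 0, move -1, go to p2
p2 | ___#_#[1]0   read 1 → write _, move +1, go to p2
p2 | ___#_#_[0]
The non-blank tape span at halt is #_#_0.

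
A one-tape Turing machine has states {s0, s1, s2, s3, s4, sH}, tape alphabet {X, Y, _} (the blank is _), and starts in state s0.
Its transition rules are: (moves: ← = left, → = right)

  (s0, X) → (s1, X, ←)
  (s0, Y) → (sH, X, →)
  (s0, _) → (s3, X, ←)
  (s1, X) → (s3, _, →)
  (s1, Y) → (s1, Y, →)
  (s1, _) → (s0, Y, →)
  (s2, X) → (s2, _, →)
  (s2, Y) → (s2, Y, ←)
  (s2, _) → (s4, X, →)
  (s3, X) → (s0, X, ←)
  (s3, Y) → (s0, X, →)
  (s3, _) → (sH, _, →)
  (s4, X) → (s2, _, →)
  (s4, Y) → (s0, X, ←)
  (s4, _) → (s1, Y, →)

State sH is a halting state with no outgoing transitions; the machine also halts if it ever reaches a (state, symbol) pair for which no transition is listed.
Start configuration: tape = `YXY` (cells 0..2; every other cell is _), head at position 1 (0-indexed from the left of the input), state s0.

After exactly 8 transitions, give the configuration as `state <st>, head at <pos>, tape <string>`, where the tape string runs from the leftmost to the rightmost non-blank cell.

state s0, head at 1, tape XXXX

state=s0 head=1 tape=Y[X]Y_   (s0,X)→(s1,X,←)
state=s1 head=0 tape=[Y]XY_   (s1,Y)→(s1,Y,→)
state=s1 head=1 tape=Y[X]Y_   (s1,X)→(s3,_,→)
state=s3 head=2 tape=Y_[Y]_   (s3,Y)→(s0,X,→)
state=s0 head=3 tape=Y_X[_]   (s0,_)→(s3,X,←)
state=s3 head=2 tape=Y_[X]X   (s3,X)→(s0,X,←)
state=s0 head=1 tape=Y[_]XX   (s0,_)→(s3,X,←)
state=s3 head=0 tape=[Y]XXX   (s3,Y)→(s0,X,→)
state=s0 head=1 tape=X[X]XX
After 8 steps: state s0, head at 1, tape XXXX.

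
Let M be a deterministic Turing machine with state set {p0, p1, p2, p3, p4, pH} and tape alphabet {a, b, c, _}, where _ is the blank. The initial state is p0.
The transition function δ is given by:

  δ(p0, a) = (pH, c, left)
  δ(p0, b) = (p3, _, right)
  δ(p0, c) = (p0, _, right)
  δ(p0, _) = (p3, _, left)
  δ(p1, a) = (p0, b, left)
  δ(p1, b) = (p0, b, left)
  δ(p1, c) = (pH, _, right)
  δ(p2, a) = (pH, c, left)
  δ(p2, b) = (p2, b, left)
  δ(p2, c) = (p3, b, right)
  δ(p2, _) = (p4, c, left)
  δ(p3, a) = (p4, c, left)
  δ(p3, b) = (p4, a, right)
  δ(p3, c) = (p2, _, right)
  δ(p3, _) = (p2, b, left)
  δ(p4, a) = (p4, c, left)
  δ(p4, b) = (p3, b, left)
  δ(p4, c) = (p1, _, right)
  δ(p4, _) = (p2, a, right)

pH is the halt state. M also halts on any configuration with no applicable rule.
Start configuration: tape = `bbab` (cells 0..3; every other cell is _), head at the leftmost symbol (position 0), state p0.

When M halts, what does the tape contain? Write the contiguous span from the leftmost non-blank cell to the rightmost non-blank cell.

state=p0 head=0 tape=__[b]bab   (p0,b)→(p3,_,right)
state=p3 head=1 tape=___[b]ab   (p3,b)→(p4,a,right)
state=p4 head=2 tape=___a[a]b   (p4,a)→(p4,c,left)
state=p4 head=1 tape=___[a]cb   (p4,a)→(p4,c,left)
state=p4 head=0 tape=__[_]ccb   (p4,_)→(p2,a,right)
state=p2 head=1 tape=__a[c]cb   (p2,c)→(p3,b,right)
state=p3 head=2 tape=__ab[c]b   (p3,c)→(p2,_,right)
state=p2 head=3 tape=__ab_[b]   (p2,b)→(p2,b,left)
state=p2 head=2 tape=__ab[_]b   (p2,_)→(p4,c,left)
state=p4 head=1 tape=__a[b]cb   (p4,b)→(p3,b,left)
state=p3 head=0 tape=__[a]bcb   (p3,a)→(p4,c,left)
state=p4 head=-1 tape=_[_]cbcb   (p4,_)→(p2,a,right)
state=p2 head=0 tape=_a[c]bcb   (p2,c)→(p3,b,right)
state=p3 head=1 tape=_ab[b]cb   (p3,b)→(p4,a,right)
state=p4 head=2 tape=_aba[c]b   (p4,c)→(p1,_,right)
state=p1 head=3 tape=_aba_[b]   (p1,b)→(p0,b,left)
state=p0 head=2 tape=_aba[_]b   (p0,_)→(p3,_,left)
state=p3 head=1 tape=_ab[a]_b   (p3,a)→(p4,c,left)
state=p4 head=0 tape=_a[b]c_b   (p4,b)→(p3,b,left)
state=p3 head=-1 tape=_[a]bc_b   (p3,a)→(p4,c,left)
state=p4 head=-2 tape=[_]cbc_b   (p4,_)→(p2,a,right)
state=p2 head=-1 tape=a[c]bc_b   (p2,c)→(p3,b,right)
state=p3 head=0 tape=ab[b]c_b   (p3,b)→(p4,a,right)
state=p4 head=1 tape=aba[c]_b   (p4,c)→(p1,_,right)
state=p1 head=2 tape=aba_[_]b
The non-blank tape span at halt is aba__b.

aba__b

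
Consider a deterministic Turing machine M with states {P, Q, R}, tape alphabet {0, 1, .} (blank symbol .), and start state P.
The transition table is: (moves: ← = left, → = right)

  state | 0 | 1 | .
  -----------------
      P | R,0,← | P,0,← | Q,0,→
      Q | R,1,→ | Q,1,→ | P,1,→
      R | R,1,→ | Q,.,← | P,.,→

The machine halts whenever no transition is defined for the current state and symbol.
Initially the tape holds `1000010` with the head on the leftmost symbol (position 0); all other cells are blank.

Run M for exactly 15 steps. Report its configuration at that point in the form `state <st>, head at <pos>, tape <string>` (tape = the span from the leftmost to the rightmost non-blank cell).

state R, head at 5, tape 01111110

P | .[1]000010   read 1 → write 0, move ←, go to P
P | [.]0000010   read . → write 0, move →, go to Q
Q | 0[0]000010   read 0 → write 1, move →, go to R
R | 01[0]00010   read 0 → write 1, move →, go to R
R | 011[0]0010   read 0 → write 1, move →, go to R
R | 0111[0]010   read 0 → write 1, move →, go to R
R | 01111[0]10   read 0 → write 1, move →, go to R
R | 011111[1]0   read 1 → write ., move ←, go to Q
Q | 01111[1].0   read 1 → write 1, move →, go to Q
Q | 011111[.]0   read . → write 1, move →, go to P
P | 0111111[0]   read 0 → write 0, move ←, go to R
R | 011111[1]0   read 1 → write ., move ←, go to Q
Q | 01111[1].0   read 1 → write 1, move →, go to Q
Q | 011111[.]0   read . → write 1, move →, go to P
P | 0111111[0]   read 0 → write 0, move ←, go to R
R | 011111[1]0
After 15 steps: state R, head at 5, tape 01111110.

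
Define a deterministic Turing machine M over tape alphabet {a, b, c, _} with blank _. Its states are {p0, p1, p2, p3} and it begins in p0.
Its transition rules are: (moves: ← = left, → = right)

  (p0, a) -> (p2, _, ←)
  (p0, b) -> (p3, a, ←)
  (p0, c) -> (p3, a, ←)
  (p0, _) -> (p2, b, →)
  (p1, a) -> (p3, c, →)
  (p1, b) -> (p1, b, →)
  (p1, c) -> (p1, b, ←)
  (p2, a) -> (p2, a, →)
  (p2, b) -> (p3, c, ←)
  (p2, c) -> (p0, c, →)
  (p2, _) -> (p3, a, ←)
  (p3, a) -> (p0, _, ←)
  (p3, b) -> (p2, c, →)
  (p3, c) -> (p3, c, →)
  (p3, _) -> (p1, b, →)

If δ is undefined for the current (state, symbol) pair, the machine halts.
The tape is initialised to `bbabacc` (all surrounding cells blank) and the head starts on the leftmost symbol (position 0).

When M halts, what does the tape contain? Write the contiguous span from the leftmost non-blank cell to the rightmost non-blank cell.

bcbcbbcccb

state=p0 head=0 tape=__[b]babacc__   (p0,b)→(p3,a,←)
state=p3 head=-1 tape=_[_]ababacc__   (p3,_)→(p1,b,→)
state=p1 head=0 tape=_b[a]babacc__   (p1,a)→(p3,c,→)
state=p3 head=1 tape=_bc[b]abacc__   (p3,b)→(p2,c,→)
state=p2 head=2 tape=_bcc[a]bacc__   (p2,a)→(p2,a,→)
state=p2 head=3 tape=_bcca[b]acc__   (p2,b)→(p3,c,←)
state=p3 head=2 tape=_bcc[a]cacc__   (p3,a)→(p0,_,←)
state=p0 head=1 tape=_bc[c]_cacc__   (p0,c)→(p3,a,←)
state=p3 head=0 tape=_b[c]a_cacc__   (p3,c)→(p3,c,→)
state=p3 head=1 tape=_bc[a]_cacc__   (p3,a)→(p0,_,←)
state=p0 head=0 tape=_b[c]__cacc__   (p0,c)→(p3,a,←)
state=p3 head=-1 tape=_[b]a__cacc__   (p3,b)→(p2,c,→)
state=p2 head=0 tape=_c[a]__cacc__   (p2,a)→(p2,a,→)
state=p2 head=1 tape=_ca[_]_cacc__   (p2,_)→(p3,a,←)
state=p3 head=0 tape=_c[a]a_cacc__   (p3,a)→(p0,_,←)
state=p0 head=-1 tape=_[c]_a_cacc__   (p0,c)→(p3,a,←)
state=p3 head=-2 tape=[_]a_a_cacc__   (p3,_)→(p1,b,→)
state=p1 head=-1 tape=b[a]_a_cacc__   (p1,a)→(p3,c,→)
state=p3 head=0 tape=bc[_]a_cacc__   (p3,_)→(p1,b,→)
state=p1 head=1 tape=bcb[a]_cacc__   (p1,a)→(p3,c,→)
state=p3 head=2 tape=bcbc[_]cacc__   (p3,_)→(p1,b,→)
state=p1 head=3 tape=bcbcb[c]acc__   (p1,c)→(p1,b,←)
state=p1 head=2 tape=bcbc[b]bacc__   (p1,b)→(p1,b,→)
state=p1 head=3 tape=bcbcb[b]acc__   (p1,b)→(p1,b,→)
state=p1 head=4 tape=bcbcbb[a]cc__   (p1,a)→(p3,c,→)
state=p3 head=5 tape=bcbcbbc[c]c__   (p3,c)→(p3,c,→)
state=p3 head=6 tape=bcbcbbcc[c]__   (p3,c)→(p3,c,→)
state=p3 head=7 tape=bcbcbbccc[_]_   (p3,_)→(p1,b,→)
state=p1 head=8 tape=bcbcbbcccb[_]
The non-blank tape span at halt is bcbcbbcccb.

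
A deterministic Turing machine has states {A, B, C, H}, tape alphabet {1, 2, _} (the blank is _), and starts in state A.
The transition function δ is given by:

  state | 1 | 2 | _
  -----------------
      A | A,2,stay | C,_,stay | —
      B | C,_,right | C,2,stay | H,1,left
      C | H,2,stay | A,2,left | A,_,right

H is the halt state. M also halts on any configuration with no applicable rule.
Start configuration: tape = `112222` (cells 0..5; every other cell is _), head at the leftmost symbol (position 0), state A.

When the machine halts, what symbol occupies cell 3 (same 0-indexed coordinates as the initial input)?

A | [1]12222_   read 1 → write 2, move stay, go to A
A | [2]12222_   read 2 → write _, move stay, go to C
C | [_]12222_   read _ → write _, move right, go to A
A | _[1]2222_   read 1 → write 2, move stay, go to A
A | _[2]2222_   read 2 → write _, move stay, go to C
C | _[_]2222_   read _ → write _, move right, go to A
A | __[2]222_   read 2 → write _, move stay, go to C
C | __[_]222_   read _ → write _, move right, go to A
A | ___[2]22_   read 2 → write _, move stay, go to C
C | ___[_]22_   read _ → write _, move right, go to A
A | ____[2]2_   read 2 → write _, move stay, go to C
C | ____[_]2_   read _ → write _, move right, go to A
A | _____[2]_   read 2 → write _, move stay, go to C
C | _____[_]_   read _ → write _, move right, go to A
A | ______[_]
Cell 3 holds _ when M halts.

_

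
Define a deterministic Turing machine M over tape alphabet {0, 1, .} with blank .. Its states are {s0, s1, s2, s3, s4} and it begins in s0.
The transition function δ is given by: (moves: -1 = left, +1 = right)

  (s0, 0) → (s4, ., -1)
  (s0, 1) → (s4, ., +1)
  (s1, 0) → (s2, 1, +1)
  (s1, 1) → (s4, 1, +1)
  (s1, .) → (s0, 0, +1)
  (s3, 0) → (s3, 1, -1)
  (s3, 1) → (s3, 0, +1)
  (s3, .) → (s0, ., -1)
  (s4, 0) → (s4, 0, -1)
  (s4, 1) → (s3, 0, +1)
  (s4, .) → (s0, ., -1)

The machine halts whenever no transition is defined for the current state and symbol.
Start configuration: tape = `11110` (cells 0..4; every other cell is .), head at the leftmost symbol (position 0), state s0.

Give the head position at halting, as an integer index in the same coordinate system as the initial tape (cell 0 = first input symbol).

state=s0 head=0 tape=.[1]1110   (s0,1)→(s4,.,+1)
state=s4 head=1 tape=..[1]110   (s4,1)→(s3,0,+1)
state=s3 head=2 tape=..0[1]10   (s3,1)→(s3,0,+1)
state=s3 head=3 tape=..00[1]0   (s3,1)→(s3,0,+1)
state=s3 head=4 tape=..000[0]   (s3,0)→(s3,1,-1)
state=s3 head=3 tape=..00[0]1   (s3,0)→(s3,1,-1)
state=s3 head=2 tape=..0[0]11   (s3,0)→(s3,1,-1)
state=s3 head=1 tape=..[0]111   (s3,0)→(s3,1,-1)
state=s3 head=0 tape=.[.]1111   (s3,.)→(s0,.,-1)
state=s0 head=-1 tape=[.].1111
At halt the head is at cell -1.

-1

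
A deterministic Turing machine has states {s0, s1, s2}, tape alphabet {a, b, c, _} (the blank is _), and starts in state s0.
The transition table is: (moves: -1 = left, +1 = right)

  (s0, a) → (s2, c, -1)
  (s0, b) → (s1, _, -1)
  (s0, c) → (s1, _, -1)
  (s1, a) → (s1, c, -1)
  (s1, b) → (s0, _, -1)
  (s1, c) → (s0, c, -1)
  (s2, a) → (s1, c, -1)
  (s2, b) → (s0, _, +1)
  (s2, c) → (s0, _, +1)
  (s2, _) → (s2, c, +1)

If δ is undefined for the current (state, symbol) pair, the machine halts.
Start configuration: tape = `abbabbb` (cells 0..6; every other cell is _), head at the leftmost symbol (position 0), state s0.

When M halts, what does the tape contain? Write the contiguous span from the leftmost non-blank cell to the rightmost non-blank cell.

s0 | _[a]bbabbb   read a → write c, move -1, go to s2
s2 | [_]cbbabbb   read _ → write c, move +1, go to s2
s2 | c[c]bbabbb   read c → write _, move +1, go to s0
s0 | c_[b]babbb   read b → write _, move -1, go to s1
s1 | c[_]_babbb
The non-blank tape span at halt is c__babbb.

c__babbb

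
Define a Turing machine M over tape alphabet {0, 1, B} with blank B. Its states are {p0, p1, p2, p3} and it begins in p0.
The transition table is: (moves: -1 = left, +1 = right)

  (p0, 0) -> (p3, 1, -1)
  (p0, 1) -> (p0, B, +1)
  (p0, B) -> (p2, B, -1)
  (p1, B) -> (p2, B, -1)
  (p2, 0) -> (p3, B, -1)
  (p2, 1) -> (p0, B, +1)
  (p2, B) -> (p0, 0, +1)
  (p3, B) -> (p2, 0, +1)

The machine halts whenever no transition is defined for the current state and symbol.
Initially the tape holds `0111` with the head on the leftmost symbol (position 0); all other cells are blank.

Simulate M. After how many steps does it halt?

p0 | B[0]111B   read 0 → write 1, move -1, go to p3
p3 | [B]1111B   read B → write 0, move +1, go to p2
p2 | 0[1]111B   read 1 → write B, move +1, go to p0
p0 | 0B[1]11B   read 1 → write B, move +1, go to p0
p0 | 0BB[1]1B   read 1 → write B, move +1, go to p0
p0 | 0BBB[1]B   read 1 → write B, move +1, go to p0
p0 | 0BBBB[B]   read B → write B, move -1, go to p2
p2 | 0BBB[B]B   read B → write 0, move +1, go to p0
p0 | 0BBB0[B]   read B → write B, move -1, go to p2
p2 | 0BBB[0]B   read 0 → write B, move -1, go to p3
p3 | 0BB[B]BB   read B → write 0, move +1, go to p2
p2 | 0BB0[B]B   read B → write 0, move +1, go to p0
p0 | 0BB00[B]   read B → write B, move -1, go to p2
p2 | 0BB0[0]B   read 0 → write B, move -1, go to p3
p3 | 0BB[0]BB
M halts after 14 transitions.

14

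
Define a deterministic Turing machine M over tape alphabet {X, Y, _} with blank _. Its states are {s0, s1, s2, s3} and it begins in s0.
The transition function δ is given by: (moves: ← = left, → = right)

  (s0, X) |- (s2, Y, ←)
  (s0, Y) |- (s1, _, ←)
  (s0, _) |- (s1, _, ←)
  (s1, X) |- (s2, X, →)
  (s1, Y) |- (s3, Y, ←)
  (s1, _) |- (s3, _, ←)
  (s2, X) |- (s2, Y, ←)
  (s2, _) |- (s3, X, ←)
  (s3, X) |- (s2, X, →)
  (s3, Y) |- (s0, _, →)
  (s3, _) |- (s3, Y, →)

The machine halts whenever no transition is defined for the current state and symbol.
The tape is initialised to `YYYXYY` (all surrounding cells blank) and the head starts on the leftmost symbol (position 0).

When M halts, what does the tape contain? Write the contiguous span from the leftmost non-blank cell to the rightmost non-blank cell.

YYYYYYXYY

s0 | ___[Y]YYXYY   read Y → write _, move ←, go to s1
s1 | __[_]_YYXYY   read _ → write _, move ←, go to s3
s3 | _[_]__YYXYY   read _ → write Y, move →, go to s3
s3 | _Y[_]_YYXYY   read _ → write Y, move →, go to s3
s3 | _YY[_]YYXYY   read _ → write Y, move →, go to s3
s3 | _YYY[Y]YXYY   read Y → write _, move →, go to s0
s0 | _YYY_[Y]XYY   read Y → write _, move ←, go to s1
s1 | _YYY[_]_XYY   read _ → write _, move ←, go to s3
s3 | _YY[Y]__XYY   read Y → write _, move →, go to s0
s0 | _YY_[_]_XYY   read _ → write _, move ←, go to s1
s1 | _YY[_]__XYY   read _ → write _, move ←, go to s3
s3 | _Y[Y]___XYY   read Y → write _, move →, go to s0
s0 | _Y_[_]__XYY   read _ → write _, move ←, go to s1
s1 | _Y[_]___XYY   read _ → write _, move ←, go to s3
s3 | _[Y]____XYY   read Y → write _, move →, go to s0
s0 | __[_]___XYY   read _ → write _, move ←, go to s1
s1 | _[_]____XYY   read _ → write _, move ←, go to s3
s3 | [_]_____XYY   read _ → write Y, move →, go to s3
s3 | Y[_]____XYY   read _ → write Y, move →, go to s3
s3 | YY[_]___XYY   read _ → write Y, move →, go to s3
s3 | YYY[_]__XYY   read _ → write Y, move →, go to s3
s3 | YYYY[_]_XYY   read _ → write Y, move →, go to s3
s3 | YYYYY[_]XYY   read _ → write Y, move →, go to s3
s3 | YYYYYY[X]YY   read X → write X, move →, go to s2
s2 | YYYYYYX[Y]Y
The non-blank tape span at halt is YYYYYYXYY.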